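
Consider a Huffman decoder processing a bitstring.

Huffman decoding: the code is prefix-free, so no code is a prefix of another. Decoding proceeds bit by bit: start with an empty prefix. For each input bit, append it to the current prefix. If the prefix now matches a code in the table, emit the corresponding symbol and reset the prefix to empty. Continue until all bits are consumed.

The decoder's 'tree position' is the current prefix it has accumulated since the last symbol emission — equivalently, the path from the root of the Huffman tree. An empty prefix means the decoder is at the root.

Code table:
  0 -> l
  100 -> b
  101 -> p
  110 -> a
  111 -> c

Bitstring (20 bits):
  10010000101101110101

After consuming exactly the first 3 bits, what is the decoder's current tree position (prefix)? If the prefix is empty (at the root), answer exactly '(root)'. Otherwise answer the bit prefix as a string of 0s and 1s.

Answer: (root)

Derivation:
Bit 0: prefix='1' (no match yet)
Bit 1: prefix='10' (no match yet)
Bit 2: prefix='100' -> emit 'b', reset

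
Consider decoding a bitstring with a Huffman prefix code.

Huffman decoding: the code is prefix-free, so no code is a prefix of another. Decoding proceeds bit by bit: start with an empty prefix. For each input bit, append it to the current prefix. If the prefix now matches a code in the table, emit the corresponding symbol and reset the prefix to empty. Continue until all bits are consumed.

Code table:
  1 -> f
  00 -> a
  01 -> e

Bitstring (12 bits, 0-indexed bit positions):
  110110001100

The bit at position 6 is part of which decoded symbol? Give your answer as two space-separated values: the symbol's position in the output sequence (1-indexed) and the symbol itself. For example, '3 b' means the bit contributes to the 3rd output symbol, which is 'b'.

Bit 0: prefix='1' -> emit 'f', reset
Bit 1: prefix='1' -> emit 'f', reset
Bit 2: prefix='0' (no match yet)
Bit 3: prefix='01' -> emit 'e', reset
Bit 4: prefix='1' -> emit 'f', reset
Bit 5: prefix='0' (no match yet)
Bit 6: prefix='00' -> emit 'a', reset
Bit 7: prefix='0' (no match yet)
Bit 8: prefix='01' -> emit 'e', reset
Bit 9: prefix='1' -> emit 'f', reset
Bit 10: prefix='0' (no match yet)

Answer: 5 a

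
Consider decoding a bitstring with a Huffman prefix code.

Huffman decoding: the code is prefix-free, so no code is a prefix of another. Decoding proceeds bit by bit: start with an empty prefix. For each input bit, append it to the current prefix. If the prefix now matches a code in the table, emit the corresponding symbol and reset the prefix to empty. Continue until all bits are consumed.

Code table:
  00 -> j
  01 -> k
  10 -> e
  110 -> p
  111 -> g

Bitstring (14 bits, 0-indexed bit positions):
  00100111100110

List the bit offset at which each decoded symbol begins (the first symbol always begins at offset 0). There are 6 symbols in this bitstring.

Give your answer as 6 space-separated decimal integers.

Answer: 0 2 4 6 9 11

Derivation:
Bit 0: prefix='0' (no match yet)
Bit 1: prefix='00' -> emit 'j', reset
Bit 2: prefix='1' (no match yet)
Bit 3: prefix='10' -> emit 'e', reset
Bit 4: prefix='0' (no match yet)
Bit 5: prefix='01' -> emit 'k', reset
Bit 6: prefix='1' (no match yet)
Bit 7: prefix='11' (no match yet)
Bit 8: prefix='111' -> emit 'g', reset
Bit 9: prefix='0' (no match yet)
Bit 10: prefix='00' -> emit 'j', reset
Bit 11: prefix='1' (no match yet)
Bit 12: prefix='11' (no match yet)
Bit 13: prefix='110' -> emit 'p', reset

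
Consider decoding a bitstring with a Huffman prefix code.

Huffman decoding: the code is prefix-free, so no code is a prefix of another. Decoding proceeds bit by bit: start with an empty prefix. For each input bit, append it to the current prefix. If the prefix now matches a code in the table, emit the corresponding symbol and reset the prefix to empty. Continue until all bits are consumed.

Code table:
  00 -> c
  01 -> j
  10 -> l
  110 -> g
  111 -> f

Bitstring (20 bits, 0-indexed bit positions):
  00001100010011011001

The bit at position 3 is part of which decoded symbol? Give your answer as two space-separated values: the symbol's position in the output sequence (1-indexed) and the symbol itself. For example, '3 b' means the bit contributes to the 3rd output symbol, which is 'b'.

Answer: 2 c

Derivation:
Bit 0: prefix='0' (no match yet)
Bit 1: prefix='00' -> emit 'c', reset
Bit 2: prefix='0' (no match yet)
Bit 3: prefix='00' -> emit 'c', reset
Bit 4: prefix='1' (no match yet)
Bit 5: prefix='11' (no match yet)
Bit 6: prefix='110' -> emit 'g', reset
Bit 7: prefix='0' (no match yet)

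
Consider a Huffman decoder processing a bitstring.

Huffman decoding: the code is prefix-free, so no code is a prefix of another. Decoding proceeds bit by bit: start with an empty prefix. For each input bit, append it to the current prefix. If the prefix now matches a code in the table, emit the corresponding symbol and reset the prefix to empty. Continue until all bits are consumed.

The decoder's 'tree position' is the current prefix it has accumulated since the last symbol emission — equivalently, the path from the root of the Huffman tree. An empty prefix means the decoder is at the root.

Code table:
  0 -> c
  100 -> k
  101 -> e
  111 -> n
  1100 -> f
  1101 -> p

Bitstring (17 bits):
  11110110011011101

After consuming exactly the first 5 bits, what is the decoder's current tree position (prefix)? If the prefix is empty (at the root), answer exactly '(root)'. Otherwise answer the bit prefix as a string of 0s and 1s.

Bit 0: prefix='1' (no match yet)
Bit 1: prefix='11' (no match yet)
Bit 2: prefix='111' -> emit 'n', reset
Bit 3: prefix='1' (no match yet)
Bit 4: prefix='10' (no match yet)

Answer: 10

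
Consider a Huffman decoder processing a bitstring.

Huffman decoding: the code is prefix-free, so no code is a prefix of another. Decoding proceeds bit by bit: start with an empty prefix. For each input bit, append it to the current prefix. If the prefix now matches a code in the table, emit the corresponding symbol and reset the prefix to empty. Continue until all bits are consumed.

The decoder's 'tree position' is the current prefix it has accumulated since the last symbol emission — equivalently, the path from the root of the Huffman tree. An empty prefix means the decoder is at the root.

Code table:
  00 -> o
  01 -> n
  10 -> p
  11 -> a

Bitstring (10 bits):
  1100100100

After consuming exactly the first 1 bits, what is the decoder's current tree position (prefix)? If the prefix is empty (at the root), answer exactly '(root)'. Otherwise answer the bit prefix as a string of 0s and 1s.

Bit 0: prefix='1' (no match yet)

Answer: 1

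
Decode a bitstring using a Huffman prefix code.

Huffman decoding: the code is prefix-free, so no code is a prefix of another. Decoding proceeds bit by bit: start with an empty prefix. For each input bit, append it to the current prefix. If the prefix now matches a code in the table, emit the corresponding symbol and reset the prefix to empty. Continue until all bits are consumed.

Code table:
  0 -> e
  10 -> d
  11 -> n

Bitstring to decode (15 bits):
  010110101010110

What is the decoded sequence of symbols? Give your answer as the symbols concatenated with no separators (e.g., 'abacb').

Bit 0: prefix='0' -> emit 'e', reset
Bit 1: prefix='1' (no match yet)
Bit 2: prefix='10' -> emit 'd', reset
Bit 3: prefix='1' (no match yet)
Bit 4: prefix='11' -> emit 'n', reset
Bit 5: prefix='0' -> emit 'e', reset
Bit 6: prefix='1' (no match yet)
Bit 7: prefix='10' -> emit 'd', reset
Bit 8: prefix='1' (no match yet)
Bit 9: prefix='10' -> emit 'd', reset
Bit 10: prefix='1' (no match yet)
Bit 11: prefix='10' -> emit 'd', reset
Bit 12: prefix='1' (no match yet)
Bit 13: prefix='11' -> emit 'n', reset
Bit 14: prefix='0' -> emit 'e', reset

Answer: ednedddne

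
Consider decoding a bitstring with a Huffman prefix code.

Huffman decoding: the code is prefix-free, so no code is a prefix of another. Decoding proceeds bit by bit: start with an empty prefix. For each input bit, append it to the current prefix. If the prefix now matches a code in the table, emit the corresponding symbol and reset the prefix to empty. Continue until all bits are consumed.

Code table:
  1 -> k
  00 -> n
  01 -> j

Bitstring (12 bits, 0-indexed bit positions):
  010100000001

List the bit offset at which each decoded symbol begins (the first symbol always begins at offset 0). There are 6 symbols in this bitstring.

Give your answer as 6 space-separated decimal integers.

Bit 0: prefix='0' (no match yet)
Bit 1: prefix='01' -> emit 'j', reset
Bit 2: prefix='0' (no match yet)
Bit 3: prefix='01' -> emit 'j', reset
Bit 4: prefix='0' (no match yet)
Bit 5: prefix='00' -> emit 'n', reset
Bit 6: prefix='0' (no match yet)
Bit 7: prefix='00' -> emit 'n', reset
Bit 8: prefix='0' (no match yet)
Bit 9: prefix='00' -> emit 'n', reset
Bit 10: prefix='0' (no match yet)
Bit 11: prefix='01' -> emit 'j', reset

Answer: 0 2 4 6 8 10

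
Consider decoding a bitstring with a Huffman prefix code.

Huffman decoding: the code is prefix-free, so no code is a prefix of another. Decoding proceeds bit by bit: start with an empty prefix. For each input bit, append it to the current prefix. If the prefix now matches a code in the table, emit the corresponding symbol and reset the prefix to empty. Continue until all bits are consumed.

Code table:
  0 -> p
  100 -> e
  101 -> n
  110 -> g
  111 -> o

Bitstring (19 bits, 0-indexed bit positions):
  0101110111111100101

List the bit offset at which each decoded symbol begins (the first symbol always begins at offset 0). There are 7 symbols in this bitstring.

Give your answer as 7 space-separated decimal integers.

Answer: 0 1 4 7 10 13 16

Derivation:
Bit 0: prefix='0' -> emit 'p', reset
Bit 1: prefix='1' (no match yet)
Bit 2: prefix='10' (no match yet)
Bit 3: prefix='101' -> emit 'n', reset
Bit 4: prefix='1' (no match yet)
Bit 5: prefix='11' (no match yet)
Bit 6: prefix='110' -> emit 'g', reset
Bit 7: prefix='1' (no match yet)
Bit 8: prefix='11' (no match yet)
Bit 9: prefix='111' -> emit 'o', reset
Bit 10: prefix='1' (no match yet)
Bit 11: prefix='11' (no match yet)
Bit 12: prefix='111' -> emit 'o', reset
Bit 13: prefix='1' (no match yet)
Bit 14: prefix='10' (no match yet)
Bit 15: prefix='100' -> emit 'e', reset
Bit 16: prefix='1' (no match yet)
Bit 17: prefix='10' (no match yet)
Bit 18: prefix='101' -> emit 'n', reset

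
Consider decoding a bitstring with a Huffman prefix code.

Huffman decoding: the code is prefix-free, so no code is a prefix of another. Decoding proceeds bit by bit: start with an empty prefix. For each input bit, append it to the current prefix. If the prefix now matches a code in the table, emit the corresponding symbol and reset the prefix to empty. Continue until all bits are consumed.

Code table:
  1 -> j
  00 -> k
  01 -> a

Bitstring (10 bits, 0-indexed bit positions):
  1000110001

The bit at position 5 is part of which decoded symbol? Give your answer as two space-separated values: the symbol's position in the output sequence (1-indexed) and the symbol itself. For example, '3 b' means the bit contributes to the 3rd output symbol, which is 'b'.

Bit 0: prefix='1' -> emit 'j', reset
Bit 1: prefix='0' (no match yet)
Bit 2: prefix='00' -> emit 'k', reset
Bit 3: prefix='0' (no match yet)
Bit 4: prefix='01' -> emit 'a', reset
Bit 5: prefix='1' -> emit 'j', reset
Bit 6: prefix='0' (no match yet)
Bit 7: prefix='00' -> emit 'k', reset
Bit 8: prefix='0' (no match yet)
Bit 9: prefix='01' -> emit 'a', reset

Answer: 4 j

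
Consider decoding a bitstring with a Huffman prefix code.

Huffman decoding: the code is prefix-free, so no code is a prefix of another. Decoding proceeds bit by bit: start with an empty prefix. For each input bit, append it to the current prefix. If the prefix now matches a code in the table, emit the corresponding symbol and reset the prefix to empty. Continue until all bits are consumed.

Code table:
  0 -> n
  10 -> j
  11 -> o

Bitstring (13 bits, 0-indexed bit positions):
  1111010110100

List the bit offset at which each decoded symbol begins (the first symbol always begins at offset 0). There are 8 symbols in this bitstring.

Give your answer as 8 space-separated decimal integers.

Bit 0: prefix='1' (no match yet)
Bit 1: prefix='11' -> emit 'o', reset
Bit 2: prefix='1' (no match yet)
Bit 3: prefix='11' -> emit 'o', reset
Bit 4: prefix='0' -> emit 'n', reset
Bit 5: prefix='1' (no match yet)
Bit 6: prefix='10' -> emit 'j', reset
Bit 7: prefix='1' (no match yet)
Bit 8: prefix='11' -> emit 'o', reset
Bit 9: prefix='0' -> emit 'n', reset
Bit 10: prefix='1' (no match yet)
Bit 11: prefix='10' -> emit 'j', reset
Bit 12: prefix='0' -> emit 'n', reset

Answer: 0 2 4 5 7 9 10 12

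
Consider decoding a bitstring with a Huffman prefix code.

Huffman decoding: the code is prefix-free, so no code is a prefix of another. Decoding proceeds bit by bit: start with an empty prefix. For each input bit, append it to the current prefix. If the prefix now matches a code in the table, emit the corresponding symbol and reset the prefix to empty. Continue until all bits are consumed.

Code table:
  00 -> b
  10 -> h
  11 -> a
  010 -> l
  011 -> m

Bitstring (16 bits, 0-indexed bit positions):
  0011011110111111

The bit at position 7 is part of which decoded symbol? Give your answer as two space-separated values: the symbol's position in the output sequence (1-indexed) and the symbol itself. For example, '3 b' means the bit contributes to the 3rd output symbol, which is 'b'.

Bit 0: prefix='0' (no match yet)
Bit 1: prefix='00' -> emit 'b', reset
Bit 2: prefix='1' (no match yet)
Bit 3: prefix='11' -> emit 'a', reset
Bit 4: prefix='0' (no match yet)
Bit 5: prefix='01' (no match yet)
Bit 6: prefix='011' -> emit 'm', reset
Bit 7: prefix='1' (no match yet)
Bit 8: prefix='11' -> emit 'a', reset
Bit 9: prefix='0' (no match yet)
Bit 10: prefix='01' (no match yet)
Bit 11: prefix='011' -> emit 'm', reset

Answer: 4 a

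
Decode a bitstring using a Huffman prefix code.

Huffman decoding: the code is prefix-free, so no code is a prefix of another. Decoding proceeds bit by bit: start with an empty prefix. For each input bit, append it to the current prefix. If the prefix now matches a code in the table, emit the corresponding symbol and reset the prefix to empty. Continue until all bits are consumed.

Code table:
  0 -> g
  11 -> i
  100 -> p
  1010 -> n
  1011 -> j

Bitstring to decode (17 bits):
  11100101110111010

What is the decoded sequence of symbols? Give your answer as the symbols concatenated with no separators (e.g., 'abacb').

Bit 0: prefix='1' (no match yet)
Bit 1: prefix='11' -> emit 'i', reset
Bit 2: prefix='1' (no match yet)
Bit 3: prefix='10' (no match yet)
Bit 4: prefix='100' -> emit 'p', reset
Bit 5: prefix='1' (no match yet)
Bit 6: prefix='10' (no match yet)
Bit 7: prefix='101' (no match yet)
Bit 8: prefix='1011' -> emit 'j', reset
Bit 9: prefix='1' (no match yet)
Bit 10: prefix='10' (no match yet)
Bit 11: prefix='101' (no match yet)
Bit 12: prefix='1011' -> emit 'j', reset
Bit 13: prefix='1' (no match yet)
Bit 14: prefix='10' (no match yet)
Bit 15: prefix='101' (no match yet)
Bit 16: prefix='1010' -> emit 'n', reset

Answer: ipjjn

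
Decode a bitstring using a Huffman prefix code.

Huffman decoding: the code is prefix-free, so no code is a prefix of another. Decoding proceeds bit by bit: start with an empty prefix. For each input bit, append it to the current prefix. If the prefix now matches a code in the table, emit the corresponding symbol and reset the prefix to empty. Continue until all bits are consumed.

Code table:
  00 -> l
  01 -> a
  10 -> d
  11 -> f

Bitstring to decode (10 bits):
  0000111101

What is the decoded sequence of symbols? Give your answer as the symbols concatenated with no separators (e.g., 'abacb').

Answer: llffa

Derivation:
Bit 0: prefix='0' (no match yet)
Bit 1: prefix='00' -> emit 'l', reset
Bit 2: prefix='0' (no match yet)
Bit 3: prefix='00' -> emit 'l', reset
Bit 4: prefix='1' (no match yet)
Bit 5: prefix='11' -> emit 'f', reset
Bit 6: prefix='1' (no match yet)
Bit 7: prefix='11' -> emit 'f', reset
Bit 8: prefix='0' (no match yet)
Bit 9: prefix='01' -> emit 'a', reset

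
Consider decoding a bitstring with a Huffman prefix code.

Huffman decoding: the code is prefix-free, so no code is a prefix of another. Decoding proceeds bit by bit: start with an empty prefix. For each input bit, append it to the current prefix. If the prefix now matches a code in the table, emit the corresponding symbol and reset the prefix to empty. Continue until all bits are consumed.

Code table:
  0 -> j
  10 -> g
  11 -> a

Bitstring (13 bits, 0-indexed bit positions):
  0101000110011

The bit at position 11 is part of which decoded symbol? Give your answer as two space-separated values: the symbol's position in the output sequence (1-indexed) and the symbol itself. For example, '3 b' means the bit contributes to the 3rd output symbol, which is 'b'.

Bit 0: prefix='0' -> emit 'j', reset
Bit 1: prefix='1' (no match yet)
Bit 2: prefix='10' -> emit 'g', reset
Bit 3: prefix='1' (no match yet)
Bit 4: prefix='10' -> emit 'g', reset
Bit 5: prefix='0' -> emit 'j', reset
Bit 6: prefix='0' -> emit 'j', reset
Bit 7: prefix='1' (no match yet)
Bit 8: prefix='11' -> emit 'a', reset
Bit 9: prefix='0' -> emit 'j', reset
Bit 10: prefix='0' -> emit 'j', reset
Bit 11: prefix='1' (no match yet)
Bit 12: prefix='11' -> emit 'a', reset

Answer: 9 a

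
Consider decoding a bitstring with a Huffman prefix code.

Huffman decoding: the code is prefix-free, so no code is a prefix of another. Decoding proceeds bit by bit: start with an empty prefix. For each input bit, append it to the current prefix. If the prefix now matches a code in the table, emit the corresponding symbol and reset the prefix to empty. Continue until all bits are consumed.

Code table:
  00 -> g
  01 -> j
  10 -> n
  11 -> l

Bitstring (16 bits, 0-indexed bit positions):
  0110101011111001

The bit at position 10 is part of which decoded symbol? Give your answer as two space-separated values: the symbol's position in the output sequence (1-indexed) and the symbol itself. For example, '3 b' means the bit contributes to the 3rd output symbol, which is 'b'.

Answer: 6 l

Derivation:
Bit 0: prefix='0' (no match yet)
Bit 1: prefix='01' -> emit 'j', reset
Bit 2: prefix='1' (no match yet)
Bit 3: prefix='10' -> emit 'n', reset
Bit 4: prefix='1' (no match yet)
Bit 5: prefix='10' -> emit 'n', reset
Bit 6: prefix='1' (no match yet)
Bit 7: prefix='10' -> emit 'n', reset
Bit 8: prefix='1' (no match yet)
Bit 9: prefix='11' -> emit 'l', reset
Bit 10: prefix='1' (no match yet)
Bit 11: prefix='11' -> emit 'l', reset
Bit 12: prefix='1' (no match yet)
Bit 13: prefix='10' -> emit 'n', reset
Bit 14: prefix='0' (no match yet)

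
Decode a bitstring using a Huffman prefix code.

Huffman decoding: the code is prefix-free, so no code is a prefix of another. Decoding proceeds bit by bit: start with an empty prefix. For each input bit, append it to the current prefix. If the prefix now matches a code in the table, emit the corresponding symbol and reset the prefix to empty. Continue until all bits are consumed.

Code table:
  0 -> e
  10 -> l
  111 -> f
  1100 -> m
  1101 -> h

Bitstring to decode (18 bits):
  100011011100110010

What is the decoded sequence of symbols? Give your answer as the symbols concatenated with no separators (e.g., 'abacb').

Answer: leehmml

Derivation:
Bit 0: prefix='1' (no match yet)
Bit 1: prefix='10' -> emit 'l', reset
Bit 2: prefix='0' -> emit 'e', reset
Bit 3: prefix='0' -> emit 'e', reset
Bit 4: prefix='1' (no match yet)
Bit 5: prefix='11' (no match yet)
Bit 6: prefix='110' (no match yet)
Bit 7: prefix='1101' -> emit 'h', reset
Bit 8: prefix='1' (no match yet)
Bit 9: prefix='11' (no match yet)
Bit 10: prefix='110' (no match yet)
Bit 11: prefix='1100' -> emit 'm', reset
Bit 12: prefix='1' (no match yet)
Bit 13: prefix='11' (no match yet)
Bit 14: prefix='110' (no match yet)
Bit 15: prefix='1100' -> emit 'm', reset
Bit 16: prefix='1' (no match yet)
Bit 17: prefix='10' -> emit 'l', reset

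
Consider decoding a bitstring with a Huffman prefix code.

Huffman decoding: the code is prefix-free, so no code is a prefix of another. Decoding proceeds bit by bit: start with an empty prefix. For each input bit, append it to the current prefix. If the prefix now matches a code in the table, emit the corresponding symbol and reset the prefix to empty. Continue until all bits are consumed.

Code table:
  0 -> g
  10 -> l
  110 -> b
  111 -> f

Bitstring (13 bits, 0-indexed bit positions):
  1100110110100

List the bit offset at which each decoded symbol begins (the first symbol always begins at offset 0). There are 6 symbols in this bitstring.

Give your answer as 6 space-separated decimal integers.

Bit 0: prefix='1' (no match yet)
Bit 1: prefix='11' (no match yet)
Bit 2: prefix='110' -> emit 'b', reset
Bit 3: prefix='0' -> emit 'g', reset
Bit 4: prefix='1' (no match yet)
Bit 5: prefix='11' (no match yet)
Bit 6: prefix='110' -> emit 'b', reset
Bit 7: prefix='1' (no match yet)
Bit 8: prefix='11' (no match yet)
Bit 9: prefix='110' -> emit 'b', reset
Bit 10: prefix='1' (no match yet)
Bit 11: prefix='10' -> emit 'l', reset
Bit 12: prefix='0' -> emit 'g', reset

Answer: 0 3 4 7 10 12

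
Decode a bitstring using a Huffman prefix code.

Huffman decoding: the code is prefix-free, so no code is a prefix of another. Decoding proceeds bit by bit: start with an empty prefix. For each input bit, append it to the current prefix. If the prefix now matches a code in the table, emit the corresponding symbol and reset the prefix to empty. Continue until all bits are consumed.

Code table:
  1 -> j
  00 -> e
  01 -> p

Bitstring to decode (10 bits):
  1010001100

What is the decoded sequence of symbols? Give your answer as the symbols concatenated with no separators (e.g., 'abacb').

Bit 0: prefix='1' -> emit 'j', reset
Bit 1: prefix='0' (no match yet)
Bit 2: prefix='01' -> emit 'p', reset
Bit 3: prefix='0' (no match yet)
Bit 4: prefix='00' -> emit 'e', reset
Bit 5: prefix='0' (no match yet)
Bit 6: prefix='01' -> emit 'p', reset
Bit 7: prefix='1' -> emit 'j', reset
Bit 8: prefix='0' (no match yet)
Bit 9: prefix='00' -> emit 'e', reset

Answer: jpepje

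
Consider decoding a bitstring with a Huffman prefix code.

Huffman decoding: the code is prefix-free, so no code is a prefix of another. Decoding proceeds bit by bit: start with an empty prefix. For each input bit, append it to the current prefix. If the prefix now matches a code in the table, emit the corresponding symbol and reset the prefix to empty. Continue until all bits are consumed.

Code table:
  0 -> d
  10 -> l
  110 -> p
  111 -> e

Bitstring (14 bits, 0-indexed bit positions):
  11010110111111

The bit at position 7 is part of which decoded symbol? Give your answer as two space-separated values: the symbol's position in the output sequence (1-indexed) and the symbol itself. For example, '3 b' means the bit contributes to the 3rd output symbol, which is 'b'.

Bit 0: prefix='1' (no match yet)
Bit 1: prefix='11' (no match yet)
Bit 2: prefix='110' -> emit 'p', reset
Bit 3: prefix='1' (no match yet)
Bit 4: prefix='10' -> emit 'l', reset
Bit 5: prefix='1' (no match yet)
Bit 6: prefix='11' (no match yet)
Bit 7: prefix='110' -> emit 'p', reset
Bit 8: prefix='1' (no match yet)
Bit 9: prefix='11' (no match yet)
Bit 10: prefix='111' -> emit 'e', reset
Bit 11: prefix='1' (no match yet)

Answer: 3 p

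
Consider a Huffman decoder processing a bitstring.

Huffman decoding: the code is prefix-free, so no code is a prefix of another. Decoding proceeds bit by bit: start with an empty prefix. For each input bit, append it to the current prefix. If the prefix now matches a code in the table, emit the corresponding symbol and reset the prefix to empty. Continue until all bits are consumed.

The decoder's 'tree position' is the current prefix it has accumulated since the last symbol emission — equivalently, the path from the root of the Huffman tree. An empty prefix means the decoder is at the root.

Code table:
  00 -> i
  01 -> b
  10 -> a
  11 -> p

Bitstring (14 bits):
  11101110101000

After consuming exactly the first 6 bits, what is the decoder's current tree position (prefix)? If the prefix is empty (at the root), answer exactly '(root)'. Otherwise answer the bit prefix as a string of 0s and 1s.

Answer: (root)

Derivation:
Bit 0: prefix='1' (no match yet)
Bit 1: prefix='11' -> emit 'p', reset
Bit 2: prefix='1' (no match yet)
Bit 3: prefix='10' -> emit 'a', reset
Bit 4: prefix='1' (no match yet)
Bit 5: prefix='11' -> emit 'p', reset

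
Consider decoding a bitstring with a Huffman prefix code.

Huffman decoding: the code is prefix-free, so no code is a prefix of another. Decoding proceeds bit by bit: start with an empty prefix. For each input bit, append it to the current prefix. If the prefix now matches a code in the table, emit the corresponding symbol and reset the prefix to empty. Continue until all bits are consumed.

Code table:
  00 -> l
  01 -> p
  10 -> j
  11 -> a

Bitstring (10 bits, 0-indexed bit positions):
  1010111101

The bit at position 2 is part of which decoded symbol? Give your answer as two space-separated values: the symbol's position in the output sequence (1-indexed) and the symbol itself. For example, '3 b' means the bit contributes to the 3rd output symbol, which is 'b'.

Bit 0: prefix='1' (no match yet)
Bit 1: prefix='10' -> emit 'j', reset
Bit 2: prefix='1' (no match yet)
Bit 3: prefix='10' -> emit 'j', reset
Bit 4: prefix='1' (no match yet)
Bit 5: prefix='11' -> emit 'a', reset
Bit 6: prefix='1' (no match yet)

Answer: 2 j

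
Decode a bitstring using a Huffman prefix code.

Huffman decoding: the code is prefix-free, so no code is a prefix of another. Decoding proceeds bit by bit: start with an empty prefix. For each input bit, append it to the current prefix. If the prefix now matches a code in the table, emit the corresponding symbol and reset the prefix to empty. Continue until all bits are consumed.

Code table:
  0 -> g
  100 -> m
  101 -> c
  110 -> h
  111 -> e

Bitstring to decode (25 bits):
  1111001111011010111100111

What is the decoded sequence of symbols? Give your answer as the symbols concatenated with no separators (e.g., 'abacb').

Bit 0: prefix='1' (no match yet)
Bit 1: prefix='11' (no match yet)
Bit 2: prefix='111' -> emit 'e', reset
Bit 3: prefix='1' (no match yet)
Bit 4: prefix='10' (no match yet)
Bit 5: prefix='100' -> emit 'm', reset
Bit 6: prefix='1' (no match yet)
Bit 7: prefix='11' (no match yet)
Bit 8: prefix='111' -> emit 'e', reset
Bit 9: prefix='1' (no match yet)
Bit 10: prefix='10' (no match yet)
Bit 11: prefix='101' -> emit 'c', reset
Bit 12: prefix='1' (no match yet)
Bit 13: prefix='10' (no match yet)
Bit 14: prefix='101' -> emit 'c', reset
Bit 15: prefix='0' -> emit 'g', reset
Bit 16: prefix='1' (no match yet)
Bit 17: prefix='11' (no match yet)
Bit 18: prefix='111' -> emit 'e', reset
Bit 19: prefix='1' (no match yet)
Bit 20: prefix='10' (no match yet)
Bit 21: prefix='100' -> emit 'm', reset
Bit 22: prefix='1' (no match yet)
Bit 23: prefix='11' (no match yet)
Bit 24: prefix='111' -> emit 'e', reset

Answer: emeccgeme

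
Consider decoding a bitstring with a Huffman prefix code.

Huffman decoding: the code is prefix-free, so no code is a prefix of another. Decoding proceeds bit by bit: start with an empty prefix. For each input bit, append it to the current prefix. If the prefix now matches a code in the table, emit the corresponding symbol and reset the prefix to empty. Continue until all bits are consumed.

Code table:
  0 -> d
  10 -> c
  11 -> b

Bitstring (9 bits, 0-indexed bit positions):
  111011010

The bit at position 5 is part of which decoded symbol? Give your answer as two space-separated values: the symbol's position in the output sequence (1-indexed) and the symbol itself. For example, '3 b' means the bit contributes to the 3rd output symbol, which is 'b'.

Answer: 3 b

Derivation:
Bit 0: prefix='1' (no match yet)
Bit 1: prefix='11' -> emit 'b', reset
Bit 2: prefix='1' (no match yet)
Bit 3: prefix='10' -> emit 'c', reset
Bit 4: prefix='1' (no match yet)
Bit 5: prefix='11' -> emit 'b', reset
Bit 6: prefix='0' -> emit 'd', reset
Bit 7: prefix='1' (no match yet)
Bit 8: prefix='10' -> emit 'c', reset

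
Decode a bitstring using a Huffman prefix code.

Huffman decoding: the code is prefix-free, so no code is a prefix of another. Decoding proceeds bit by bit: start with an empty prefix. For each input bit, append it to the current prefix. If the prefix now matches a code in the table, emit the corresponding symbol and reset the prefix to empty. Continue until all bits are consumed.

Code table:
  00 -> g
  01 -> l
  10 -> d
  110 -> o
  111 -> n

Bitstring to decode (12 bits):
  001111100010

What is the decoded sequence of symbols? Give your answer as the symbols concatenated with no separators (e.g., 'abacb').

Answer: gnogd

Derivation:
Bit 0: prefix='0' (no match yet)
Bit 1: prefix='00' -> emit 'g', reset
Bit 2: prefix='1' (no match yet)
Bit 3: prefix='11' (no match yet)
Bit 4: prefix='111' -> emit 'n', reset
Bit 5: prefix='1' (no match yet)
Bit 6: prefix='11' (no match yet)
Bit 7: prefix='110' -> emit 'o', reset
Bit 8: prefix='0' (no match yet)
Bit 9: prefix='00' -> emit 'g', reset
Bit 10: prefix='1' (no match yet)
Bit 11: prefix='10' -> emit 'd', reset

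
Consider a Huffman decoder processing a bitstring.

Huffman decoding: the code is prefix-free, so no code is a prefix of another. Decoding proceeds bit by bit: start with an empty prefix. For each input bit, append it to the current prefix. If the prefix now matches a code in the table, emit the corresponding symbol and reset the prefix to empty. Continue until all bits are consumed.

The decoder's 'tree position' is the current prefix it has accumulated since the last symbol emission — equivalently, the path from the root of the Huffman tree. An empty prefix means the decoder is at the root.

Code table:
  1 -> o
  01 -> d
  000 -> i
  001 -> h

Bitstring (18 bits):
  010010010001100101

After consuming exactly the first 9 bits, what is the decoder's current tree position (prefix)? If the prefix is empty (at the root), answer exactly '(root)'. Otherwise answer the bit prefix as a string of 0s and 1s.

Answer: 0

Derivation:
Bit 0: prefix='0' (no match yet)
Bit 1: prefix='01' -> emit 'd', reset
Bit 2: prefix='0' (no match yet)
Bit 3: prefix='00' (no match yet)
Bit 4: prefix='001' -> emit 'h', reset
Bit 5: prefix='0' (no match yet)
Bit 6: prefix='00' (no match yet)
Bit 7: prefix='001' -> emit 'h', reset
Bit 8: prefix='0' (no match yet)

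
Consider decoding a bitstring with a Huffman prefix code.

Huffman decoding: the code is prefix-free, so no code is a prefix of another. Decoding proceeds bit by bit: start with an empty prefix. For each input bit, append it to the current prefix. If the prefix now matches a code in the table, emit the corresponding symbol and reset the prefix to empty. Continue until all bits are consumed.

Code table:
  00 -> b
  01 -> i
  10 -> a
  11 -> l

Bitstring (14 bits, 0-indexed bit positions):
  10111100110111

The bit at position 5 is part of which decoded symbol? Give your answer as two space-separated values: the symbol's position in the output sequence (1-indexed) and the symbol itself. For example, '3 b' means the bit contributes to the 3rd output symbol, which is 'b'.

Bit 0: prefix='1' (no match yet)
Bit 1: prefix='10' -> emit 'a', reset
Bit 2: prefix='1' (no match yet)
Bit 3: prefix='11' -> emit 'l', reset
Bit 4: prefix='1' (no match yet)
Bit 5: prefix='11' -> emit 'l', reset
Bit 6: prefix='0' (no match yet)
Bit 7: prefix='00' -> emit 'b', reset
Bit 8: prefix='1' (no match yet)
Bit 9: prefix='11' -> emit 'l', reset

Answer: 3 l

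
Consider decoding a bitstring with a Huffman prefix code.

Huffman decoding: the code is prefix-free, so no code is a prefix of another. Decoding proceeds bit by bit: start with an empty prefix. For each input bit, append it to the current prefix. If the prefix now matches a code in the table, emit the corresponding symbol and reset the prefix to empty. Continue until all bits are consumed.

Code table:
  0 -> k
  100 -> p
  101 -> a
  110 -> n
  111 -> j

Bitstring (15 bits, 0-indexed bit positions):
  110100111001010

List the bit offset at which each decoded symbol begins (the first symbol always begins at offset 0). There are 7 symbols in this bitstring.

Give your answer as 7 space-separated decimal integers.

Answer: 0 3 6 9 10 11 14

Derivation:
Bit 0: prefix='1' (no match yet)
Bit 1: prefix='11' (no match yet)
Bit 2: prefix='110' -> emit 'n', reset
Bit 3: prefix='1' (no match yet)
Bit 4: prefix='10' (no match yet)
Bit 5: prefix='100' -> emit 'p', reset
Bit 6: prefix='1' (no match yet)
Bit 7: prefix='11' (no match yet)
Bit 8: prefix='111' -> emit 'j', reset
Bit 9: prefix='0' -> emit 'k', reset
Bit 10: prefix='0' -> emit 'k', reset
Bit 11: prefix='1' (no match yet)
Bit 12: prefix='10' (no match yet)
Bit 13: prefix='101' -> emit 'a', reset
Bit 14: prefix='0' -> emit 'k', reset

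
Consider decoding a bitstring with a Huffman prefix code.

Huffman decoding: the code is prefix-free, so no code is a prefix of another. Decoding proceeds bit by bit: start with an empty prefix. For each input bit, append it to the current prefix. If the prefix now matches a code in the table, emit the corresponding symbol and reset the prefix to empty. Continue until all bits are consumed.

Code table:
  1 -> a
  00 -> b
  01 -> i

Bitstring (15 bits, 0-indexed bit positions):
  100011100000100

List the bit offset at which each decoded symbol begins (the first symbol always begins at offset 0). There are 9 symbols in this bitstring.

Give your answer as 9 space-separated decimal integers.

Bit 0: prefix='1' -> emit 'a', reset
Bit 1: prefix='0' (no match yet)
Bit 2: prefix='00' -> emit 'b', reset
Bit 3: prefix='0' (no match yet)
Bit 4: prefix='01' -> emit 'i', reset
Bit 5: prefix='1' -> emit 'a', reset
Bit 6: prefix='1' -> emit 'a', reset
Bit 7: prefix='0' (no match yet)
Bit 8: prefix='00' -> emit 'b', reset
Bit 9: prefix='0' (no match yet)
Bit 10: prefix='00' -> emit 'b', reset
Bit 11: prefix='0' (no match yet)
Bit 12: prefix='01' -> emit 'i', reset
Bit 13: prefix='0' (no match yet)
Bit 14: prefix='00' -> emit 'b', reset

Answer: 0 1 3 5 6 7 9 11 13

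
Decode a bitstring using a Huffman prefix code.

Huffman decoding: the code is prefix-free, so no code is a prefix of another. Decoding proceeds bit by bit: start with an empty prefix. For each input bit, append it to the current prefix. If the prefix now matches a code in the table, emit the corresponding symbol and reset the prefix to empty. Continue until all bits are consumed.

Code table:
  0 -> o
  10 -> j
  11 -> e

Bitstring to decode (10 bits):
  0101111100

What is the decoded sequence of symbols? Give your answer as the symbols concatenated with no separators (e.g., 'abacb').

Answer: ojeejo

Derivation:
Bit 0: prefix='0' -> emit 'o', reset
Bit 1: prefix='1' (no match yet)
Bit 2: prefix='10' -> emit 'j', reset
Bit 3: prefix='1' (no match yet)
Bit 4: prefix='11' -> emit 'e', reset
Bit 5: prefix='1' (no match yet)
Bit 6: prefix='11' -> emit 'e', reset
Bit 7: prefix='1' (no match yet)
Bit 8: prefix='10' -> emit 'j', reset
Bit 9: prefix='0' -> emit 'o', reset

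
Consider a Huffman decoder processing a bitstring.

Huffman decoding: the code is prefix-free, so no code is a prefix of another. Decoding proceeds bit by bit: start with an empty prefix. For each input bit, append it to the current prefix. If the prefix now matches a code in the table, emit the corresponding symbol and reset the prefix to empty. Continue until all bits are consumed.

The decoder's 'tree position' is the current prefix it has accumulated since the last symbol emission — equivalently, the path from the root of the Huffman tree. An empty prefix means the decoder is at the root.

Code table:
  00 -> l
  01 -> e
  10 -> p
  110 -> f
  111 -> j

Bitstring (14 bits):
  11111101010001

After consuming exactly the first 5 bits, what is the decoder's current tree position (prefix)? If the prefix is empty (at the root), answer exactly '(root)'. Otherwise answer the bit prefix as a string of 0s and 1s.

Bit 0: prefix='1' (no match yet)
Bit 1: prefix='11' (no match yet)
Bit 2: prefix='111' -> emit 'j', reset
Bit 3: prefix='1' (no match yet)
Bit 4: prefix='11' (no match yet)

Answer: 11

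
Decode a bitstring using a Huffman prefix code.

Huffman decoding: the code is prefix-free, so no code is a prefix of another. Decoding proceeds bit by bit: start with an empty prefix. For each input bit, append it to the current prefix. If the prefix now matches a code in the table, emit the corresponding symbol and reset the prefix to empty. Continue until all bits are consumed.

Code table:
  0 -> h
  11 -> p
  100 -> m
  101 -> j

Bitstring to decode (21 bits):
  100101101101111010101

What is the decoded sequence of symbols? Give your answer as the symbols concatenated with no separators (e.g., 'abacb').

Answer: mjjjpjhj

Derivation:
Bit 0: prefix='1' (no match yet)
Bit 1: prefix='10' (no match yet)
Bit 2: prefix='100' -> emit 'm', reset
Bit 3: prefix='1' (no match yet)
Bit 4: prefix='10' (no match yet)
Bit 5: prefix='101' -> emit 'j', reset
Bit 6: prefix='1' (no match yet)
Bit 7: prefix='10' (no match yet)
Bit 8: prefix='101' -> emit 'j', reset
Bit 9: prefix='1' (no match yet)
Bit 10: prefix='10' (no match yet)
Bit 11: prefix='101' -> emit 'j', reset
Bit 12: prefix='1' (no match yet)
Bit 13: prefix='11' -> emit 'p', reset
Bit 14: prefix='1' (no match yet)
Bit 15: prefix='10' (no match yet)
Bit 16: prefix='101' -> emit 'j', reset
Bit 17: prefix='0' -> emit 'h', reset
Bit 18: prefix='1' (no match yet)
Bit 19: prefix='10' (no match yet)
Bit 20: prefix='101' -> emit 'j', reset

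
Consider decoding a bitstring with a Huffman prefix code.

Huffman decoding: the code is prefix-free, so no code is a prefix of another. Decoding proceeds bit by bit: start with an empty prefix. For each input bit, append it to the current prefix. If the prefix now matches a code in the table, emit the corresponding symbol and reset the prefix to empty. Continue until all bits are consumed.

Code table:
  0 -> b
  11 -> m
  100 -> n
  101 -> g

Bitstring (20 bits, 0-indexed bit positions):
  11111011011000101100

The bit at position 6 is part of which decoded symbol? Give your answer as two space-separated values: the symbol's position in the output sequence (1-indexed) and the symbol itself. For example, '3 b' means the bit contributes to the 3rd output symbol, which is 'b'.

Answer: 3 g

Derivation:
Bit 0: prefix='1' (no match yet)
Bit 1: prefix='11' -> emit 'm', reset
Bit 2: prefix='1' (no match yet)
Bit 3: prefix='11' -> emit 'm', reset
Bit 4: prefix='1' (no match yet)
Bit 5: prefix='10' (no match yet)
Bit 6: prefix='101' -> emit 'g', reset
Bit 7: prefix='1' (no match yet)
Bit 8: prefix='10' (no match yet)
Bit 9: prefix='101' -> emit 'g', reset
Bit 10: prefix='1' (no match yet)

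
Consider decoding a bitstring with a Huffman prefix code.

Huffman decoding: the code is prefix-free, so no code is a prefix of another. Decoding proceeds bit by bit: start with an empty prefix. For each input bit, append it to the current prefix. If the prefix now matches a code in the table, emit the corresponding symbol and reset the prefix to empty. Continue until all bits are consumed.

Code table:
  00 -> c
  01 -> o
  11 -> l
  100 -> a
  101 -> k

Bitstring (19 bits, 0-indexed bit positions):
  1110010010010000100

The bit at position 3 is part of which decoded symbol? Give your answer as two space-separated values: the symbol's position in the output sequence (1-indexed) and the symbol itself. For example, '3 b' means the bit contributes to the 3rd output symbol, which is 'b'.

Bit 0: prefix='1' (no match yet)
Bit 1: prefix='11' -> emit 'l', reset
Bit 2: prefix='1' (no match yet)
Bit 3: prefix='10' (no match yet)
Bit 4: prefix='100' -> emit 'a', reset
Bit 5: prefix='1' (no match yet)
Bit 6: prefix='10' (no match yet)
Bit 7: prefix='100' -> emit 'a', reset

Answer: 2 a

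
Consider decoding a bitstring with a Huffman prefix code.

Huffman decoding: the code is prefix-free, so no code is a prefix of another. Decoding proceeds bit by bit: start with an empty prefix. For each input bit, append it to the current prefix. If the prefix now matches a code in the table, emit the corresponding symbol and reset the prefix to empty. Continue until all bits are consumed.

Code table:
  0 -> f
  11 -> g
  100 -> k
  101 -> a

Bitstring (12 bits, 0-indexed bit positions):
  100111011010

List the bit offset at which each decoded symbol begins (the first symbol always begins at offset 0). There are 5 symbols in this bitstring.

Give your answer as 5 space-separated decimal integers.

Answer: 0 3 5 8 11

Derivation:
Bit 0: prefix='1' (no match yet)
Bit 1: prefix='10' (no match yet)
Bit 2: prefix='100' -> emit 'k', reset
Bit 3: prefix='1' (no match yet)
Bit 4: prefix='11' -> emit 'g', reset
Bit 5: prefix='1' (no match yet)
Bit 6: prefix='10' (no match yet)
Bit 7: prefix='101' -> emit 'a', reset
Bit 8: prefix='1' (no match yet)
Bit 9: prefix='10' (no match yet)
Bit 10: prefix='101' -> emit 'a', reset
Bit 11: prefix='0' -> emit 'f', reset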